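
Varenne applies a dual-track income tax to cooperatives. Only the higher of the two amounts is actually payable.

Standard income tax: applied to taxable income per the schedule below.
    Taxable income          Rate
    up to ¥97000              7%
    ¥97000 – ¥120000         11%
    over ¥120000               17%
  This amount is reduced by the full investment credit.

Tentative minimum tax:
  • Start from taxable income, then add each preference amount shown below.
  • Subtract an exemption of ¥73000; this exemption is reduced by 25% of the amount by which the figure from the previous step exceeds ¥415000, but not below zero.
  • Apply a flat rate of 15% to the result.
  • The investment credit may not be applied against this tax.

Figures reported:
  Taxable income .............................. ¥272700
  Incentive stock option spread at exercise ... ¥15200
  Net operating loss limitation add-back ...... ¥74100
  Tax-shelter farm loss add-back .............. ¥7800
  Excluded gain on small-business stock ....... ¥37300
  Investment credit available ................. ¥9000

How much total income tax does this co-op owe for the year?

Tentative minimum tax:
  Adjusted income: ¥272700 + ¥15200 + ¥74100 + ¥7800 + ¥37300 = ¥407100
  Exemption: ¥407100 ≤ ¥415000, so full ¥73000 applies
  Base: ¥407100 − ¥73000 = ¥334100
  ¥334100 × 15% = ¥50115

Standard income tax:
  ¥97000 × 7% = ¥6790
  ¥23000 × 11% = ¥2530
  ¥152700 × 17% = ¥25959
  → ¥35279
  Less investment credit ¥9000 → ¥26279

¥50115 > ¥26279, so the tentative minimum tax is the binding amount.

¥50115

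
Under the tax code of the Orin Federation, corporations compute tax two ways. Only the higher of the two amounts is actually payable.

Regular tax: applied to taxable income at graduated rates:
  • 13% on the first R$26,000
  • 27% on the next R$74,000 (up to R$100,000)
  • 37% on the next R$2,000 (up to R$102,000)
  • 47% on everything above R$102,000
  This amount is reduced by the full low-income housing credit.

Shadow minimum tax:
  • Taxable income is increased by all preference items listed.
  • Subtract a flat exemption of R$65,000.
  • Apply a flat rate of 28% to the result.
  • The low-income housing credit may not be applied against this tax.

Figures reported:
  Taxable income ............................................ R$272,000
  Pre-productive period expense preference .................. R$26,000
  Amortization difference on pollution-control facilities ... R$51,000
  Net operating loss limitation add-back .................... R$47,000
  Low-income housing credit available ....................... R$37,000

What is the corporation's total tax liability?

Regular tax:
  R$26,000 × 13% = R$3,380
  R$74,000 × 27% = R$19,980
  R$2,000 × 37% = R$740
  R$170,000 × 47% = R$79,900
  → R$104,000
  Less low-income housing credit R$37,000 → R$67,000

Shadow minimum tax:
  Adjusted income: R$272,000 + R$26,000 + R$51,000 + R$47,000 = R$396,000
  Less exemption R$65,000 → base R$331,000
  R$331,000 × 28% = R$92,680

R$92,680 > R$67,000, so the shadow minimum tax is the binding amount.

R$92,680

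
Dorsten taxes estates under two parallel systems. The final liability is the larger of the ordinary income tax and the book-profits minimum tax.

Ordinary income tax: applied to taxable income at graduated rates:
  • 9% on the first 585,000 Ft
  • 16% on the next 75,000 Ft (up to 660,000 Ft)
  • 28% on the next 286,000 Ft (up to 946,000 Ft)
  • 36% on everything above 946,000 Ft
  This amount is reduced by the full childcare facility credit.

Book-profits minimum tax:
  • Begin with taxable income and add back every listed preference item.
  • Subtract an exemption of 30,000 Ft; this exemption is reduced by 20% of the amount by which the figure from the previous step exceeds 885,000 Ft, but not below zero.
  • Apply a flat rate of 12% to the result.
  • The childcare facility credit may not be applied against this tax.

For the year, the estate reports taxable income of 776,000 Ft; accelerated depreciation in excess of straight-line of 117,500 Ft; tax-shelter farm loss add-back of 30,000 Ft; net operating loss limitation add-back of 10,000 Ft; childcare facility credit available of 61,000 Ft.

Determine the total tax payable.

109,584 Ft

Book-profits minimum tax:
  Adjusted income: 776,000 Ft + 117,500 Ft + 30,000 Ft + 10,000 Ft = 933,500 Ft
  Exemption: 30,000 Ft − 20% × (933,500 Ft − 885,000 Ft) = 30,000 Ft − 9,700 Ft = 20,300 Ft
  Base: 933,500 Ft − 20,300 Ft = 913,200 Ft
  913,200 Ft × 12% = 109,584 Ft

Ordinary income tax:
  585,000 Ft × 9% = 52,650 Ft
  75,000 Ft × 16% = 12,000 Ft
  116,000 Ft × 28% = 32,480 Ft
  → 97,130 Ft
  Less childcare facility credit 61,000 Ft → 36,130 Ft

109,584 Ft > 36,130 Ft, so the book-profits minimum tax is the binding amount.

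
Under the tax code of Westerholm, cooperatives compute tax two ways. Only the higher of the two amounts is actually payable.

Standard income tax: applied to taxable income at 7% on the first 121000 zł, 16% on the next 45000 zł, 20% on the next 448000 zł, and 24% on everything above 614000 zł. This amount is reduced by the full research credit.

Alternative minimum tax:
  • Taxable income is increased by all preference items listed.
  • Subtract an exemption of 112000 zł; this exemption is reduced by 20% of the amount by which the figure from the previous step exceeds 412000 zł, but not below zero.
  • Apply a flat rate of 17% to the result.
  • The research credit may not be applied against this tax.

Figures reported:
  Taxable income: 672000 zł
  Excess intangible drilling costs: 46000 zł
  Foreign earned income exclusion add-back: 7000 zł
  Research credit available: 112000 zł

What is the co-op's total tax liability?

114852 zł

Standard income tax:
  121000 zł × 7% = 8470 zł
  45000 zł × 16% = 7200 zł
  448000 zł × 20% = 89600 zł
  58000 zł × 24% = 13920 zł
  → 119190 zł
  Less research credit 112000 zł → 7190 zł

Alternative minimum tax:
  Adjusted income: 672000 zł + 46000 zł + 7000 zł = 725000 zł
  Exemption: 112000 zł − 20% × (725000 zł − 412000 zł) = 112000 zł − 62600 zł = 49400 zł
  Base: 725000 zł − 49400 zł = 675600 zł
  675600 zł × 17% = 114852 zł

114852 zł > 7190 zł, so the alternative minimum tax is the binding amount.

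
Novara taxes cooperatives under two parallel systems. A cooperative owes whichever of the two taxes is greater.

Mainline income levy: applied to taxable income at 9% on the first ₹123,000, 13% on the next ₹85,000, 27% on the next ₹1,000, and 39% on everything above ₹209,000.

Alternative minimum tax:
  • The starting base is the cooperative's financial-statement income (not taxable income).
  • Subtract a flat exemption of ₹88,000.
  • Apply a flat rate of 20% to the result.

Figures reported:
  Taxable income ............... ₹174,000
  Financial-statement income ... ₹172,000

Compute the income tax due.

₹17,700

Alternative minimum tax:
  Base (financial-statement income): ₹172,000
  Less exemption ₹88,000 → base ₹84,000
  ₹84,000 × 20% = ₹16,800

Mainline income levy:
  ₹123,000 × 9% = ₹11,070
  ₹51,000 × 13% = ₹6,630
  → ₹17,700

₹17,700 > ₹16,800, so the mainline income levy governs.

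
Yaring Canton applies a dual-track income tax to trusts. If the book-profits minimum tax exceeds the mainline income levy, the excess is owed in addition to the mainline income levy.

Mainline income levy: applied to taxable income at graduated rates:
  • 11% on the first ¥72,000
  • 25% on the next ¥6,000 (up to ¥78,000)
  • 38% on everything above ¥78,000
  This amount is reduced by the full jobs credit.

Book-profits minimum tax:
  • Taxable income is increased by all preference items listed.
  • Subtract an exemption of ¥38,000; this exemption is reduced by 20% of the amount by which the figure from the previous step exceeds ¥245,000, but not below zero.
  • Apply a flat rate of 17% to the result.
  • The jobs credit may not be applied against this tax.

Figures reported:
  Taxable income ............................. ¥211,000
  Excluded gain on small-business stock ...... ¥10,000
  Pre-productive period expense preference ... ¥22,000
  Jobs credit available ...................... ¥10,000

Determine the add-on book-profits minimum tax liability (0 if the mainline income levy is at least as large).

¥0

Book-profits minimum tax:
  Adjusted income: ¥211,000 + ¥10,000 + ¥22,000 = ¥243,000
  Exemption: ¥243,000 ≤ ¥245,000, so full ¥38,000 applies
  Base: ¥243,000 − ¥38,000 = ¥205,000
  ¥205,000 × 17% = ¥34,850

Mainline income levy:
  ¥72,000 × 11% = ¥7,920
  ¥6,000 × 25% = ¥1,500
  ¥133,000 × 38% = ¥50,540
  → ¥59,960
  Less jobs credit ¥10,000 → ¥49,960

¥34,850 ≤ ¥49,960, so no add-on is due.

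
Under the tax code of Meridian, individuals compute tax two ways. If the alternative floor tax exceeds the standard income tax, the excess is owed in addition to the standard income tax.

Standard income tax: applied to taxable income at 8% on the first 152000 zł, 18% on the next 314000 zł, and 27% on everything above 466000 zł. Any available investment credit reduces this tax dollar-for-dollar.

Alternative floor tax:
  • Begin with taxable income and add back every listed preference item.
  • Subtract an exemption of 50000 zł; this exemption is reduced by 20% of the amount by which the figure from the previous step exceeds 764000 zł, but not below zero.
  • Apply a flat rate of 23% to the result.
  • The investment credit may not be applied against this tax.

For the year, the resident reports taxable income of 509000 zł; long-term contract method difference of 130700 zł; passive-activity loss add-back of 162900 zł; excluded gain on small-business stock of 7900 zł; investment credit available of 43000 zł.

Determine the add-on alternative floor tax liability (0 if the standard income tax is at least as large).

139764 zł

Alternative floor tax:
  Adjusted income: 509000 zł + 130700 zł + 162900 zł + 7900 zł = 810500 zł
  Exemption: 50000 zł − 20% × (810500 zł − 764000 zł) = 50000 zł − 9300 zł = 40700 zł
  Base: 810500 zł − 40700 zł = 769800 zł
  769800 zł × 23% = 177054 zł

Standard income tax:
  152000 zł × 8% = 12160 zł
  314000 zł × 18% = 56520 zł
  43000 zł × 27% = 11610 zł
  → 80290 zł
  Less investment credit 43000 zł → 37290 zł

Excess of alternative floor tax over standard income tax: 177054 zł − 37290 zł = 139764 zł.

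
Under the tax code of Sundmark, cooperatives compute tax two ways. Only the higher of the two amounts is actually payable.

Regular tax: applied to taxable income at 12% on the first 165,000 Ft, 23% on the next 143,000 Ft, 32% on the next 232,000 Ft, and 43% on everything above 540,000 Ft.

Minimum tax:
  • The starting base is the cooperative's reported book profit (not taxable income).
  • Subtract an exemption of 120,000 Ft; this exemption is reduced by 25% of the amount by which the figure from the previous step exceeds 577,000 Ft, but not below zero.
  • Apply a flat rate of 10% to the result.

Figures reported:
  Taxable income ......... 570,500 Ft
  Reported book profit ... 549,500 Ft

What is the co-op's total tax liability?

Regular tax:
  165,000 Ft × 12% = 19,800 Ft
  143,000 Ft × 23% = 32,890 Ft
  232,000 Ft × 32% = 74,240 Ft
  30,500 Ft × 43% = 13,115 Ft
  → 140,045 Ft

Minimum tax:
  Base (reported book profit): 549,500 Ft
  Exemption: 549,500 Ft ≤ 577,000 Ft, so full 120,000 Ft applies
  Base: 549,500 Ft − 120,000 Ft = 429,500 Ft
  429,500 Ft × 10% = 42,950 Ft

140,045 Ft > 42,950 Ft, so the regular tax governs.

140,045 Ft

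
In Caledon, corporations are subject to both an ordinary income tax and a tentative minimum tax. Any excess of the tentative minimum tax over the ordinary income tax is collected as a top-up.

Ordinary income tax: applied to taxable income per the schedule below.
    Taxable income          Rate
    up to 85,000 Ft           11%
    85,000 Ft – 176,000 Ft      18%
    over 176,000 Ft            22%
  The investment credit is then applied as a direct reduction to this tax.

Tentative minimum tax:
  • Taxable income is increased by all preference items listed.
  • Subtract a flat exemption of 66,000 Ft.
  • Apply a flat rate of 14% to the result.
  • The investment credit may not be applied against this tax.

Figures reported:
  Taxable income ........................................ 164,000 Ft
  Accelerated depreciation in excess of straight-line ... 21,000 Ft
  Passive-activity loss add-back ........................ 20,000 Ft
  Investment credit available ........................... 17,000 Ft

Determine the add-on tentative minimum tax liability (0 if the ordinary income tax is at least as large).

12,890 Ft

Tentative minimum tax:
  Adjusted income: 164,000 Ft + 21,000 Ft + 20,000 Ft = 205,000 Ft
  Less exemption 66,000 Ft → base 139,000 Ft
  139,000 Ft × 14% = 19,460 Ft

Ordinary income tax:
  85,000 Ft × 11% = 9,350 Ft
  79,000 Ft × 18% = 14,220 Ft
  → 23,570 Ft
  Less investment credit 17,000 Ft → 6,570 Ft

Excess of tentative minimum tax over ordinary income tax: 19,460 Ft − 6,570 Ft = 12,890 Ft.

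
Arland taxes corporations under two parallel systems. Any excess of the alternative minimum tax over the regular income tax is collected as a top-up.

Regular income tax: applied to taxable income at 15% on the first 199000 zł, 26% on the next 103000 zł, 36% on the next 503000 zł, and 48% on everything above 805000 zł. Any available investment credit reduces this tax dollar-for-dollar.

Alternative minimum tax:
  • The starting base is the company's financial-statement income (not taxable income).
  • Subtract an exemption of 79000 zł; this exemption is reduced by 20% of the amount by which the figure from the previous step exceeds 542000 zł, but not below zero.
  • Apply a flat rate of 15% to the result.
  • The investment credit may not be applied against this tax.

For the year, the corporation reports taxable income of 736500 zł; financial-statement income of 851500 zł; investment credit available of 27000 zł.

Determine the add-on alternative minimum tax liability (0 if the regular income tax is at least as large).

Regular income tax:
  199000 zł × 15% = 29850 zł
  103000 zł × 26% = 26780 zł
  434500 zł × 36% = 156420 zł
  → 213050 zł
  Less investment credit 27000 zł → 186050 zł

Alternative minimum tax:
  Base (financial-statement income): 851500 zł
  Exemption: 79000 zł − 20% × (851500 zł − 542000 zł) = 79000 zł − 61900 zł = 17100 zł
  Base: 851500 zł − 17100 zł = 834400 zł
  834400 zł × 15% = 125160 zł

125160 zł ≤ 186050 zł, so no add-on is due.

0 zł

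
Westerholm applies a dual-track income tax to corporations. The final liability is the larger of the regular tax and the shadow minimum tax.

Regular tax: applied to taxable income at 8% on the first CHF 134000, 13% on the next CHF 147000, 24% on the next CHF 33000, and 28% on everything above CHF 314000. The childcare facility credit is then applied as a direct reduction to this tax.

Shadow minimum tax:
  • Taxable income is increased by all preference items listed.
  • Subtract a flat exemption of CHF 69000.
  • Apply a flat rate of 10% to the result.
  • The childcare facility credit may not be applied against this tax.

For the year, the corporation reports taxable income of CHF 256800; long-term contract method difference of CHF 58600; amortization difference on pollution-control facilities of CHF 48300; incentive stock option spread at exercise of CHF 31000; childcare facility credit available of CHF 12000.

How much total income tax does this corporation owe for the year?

CHF 32570

Shadow minimum tax:
  Adjusted income: CHF 256800 + CHF 58600 + CHF 48300 + CHF 31000 = CHF 394700
  Less exemption CHF 69000 → base CHF 325700
  CHF 325700 × 10% = CHF 32570

Regular tax:
  CHF 134000 × 8% = CHF 10720
  CHF 122800 × 13% = CHF 15964
  → CHF 26684
  Less childcare facility credit CHF 12000 → CHF 14684

CHF 32570 > CHF 14684, so the shadow minimum tax is the binding amount.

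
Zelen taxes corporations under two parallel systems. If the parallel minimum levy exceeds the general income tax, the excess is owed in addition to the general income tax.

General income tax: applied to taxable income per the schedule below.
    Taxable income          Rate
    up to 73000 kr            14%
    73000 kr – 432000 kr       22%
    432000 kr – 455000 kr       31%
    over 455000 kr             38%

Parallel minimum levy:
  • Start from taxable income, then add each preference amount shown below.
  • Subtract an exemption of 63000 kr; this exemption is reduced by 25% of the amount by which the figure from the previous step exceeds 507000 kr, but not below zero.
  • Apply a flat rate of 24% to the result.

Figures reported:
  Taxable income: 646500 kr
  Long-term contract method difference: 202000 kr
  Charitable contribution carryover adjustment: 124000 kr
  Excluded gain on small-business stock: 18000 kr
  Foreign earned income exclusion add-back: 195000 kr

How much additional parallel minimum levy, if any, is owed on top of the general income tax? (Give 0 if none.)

115420 kr

Parallel minimum levy:
  Adjusted income: 646500 kr + 202000 kr + 124000 kr + 18000 kr + 195000 kr = 1185500 kr
  Exemption: 25% × (1185500 kr − 507000 kr) = 169625 kr ≥ 63000 kr, so the exemption is fully phased out
  Base: 1185500 kr − 0 kr = 1185500 kr
  1185500 kr × 24% = 284520 kr

General income tax:
  73000 kr × 14% = 10220 kr
  359000 kr × 22% = 78980 kr
  23000 kr × 31% = 7130 kr
  191500 kr × 38% = 72770 kr
  → 169100 kr

Excess of parallel minimum levy over general income tax: 284520 kr − 169100 kr = 115420 kr.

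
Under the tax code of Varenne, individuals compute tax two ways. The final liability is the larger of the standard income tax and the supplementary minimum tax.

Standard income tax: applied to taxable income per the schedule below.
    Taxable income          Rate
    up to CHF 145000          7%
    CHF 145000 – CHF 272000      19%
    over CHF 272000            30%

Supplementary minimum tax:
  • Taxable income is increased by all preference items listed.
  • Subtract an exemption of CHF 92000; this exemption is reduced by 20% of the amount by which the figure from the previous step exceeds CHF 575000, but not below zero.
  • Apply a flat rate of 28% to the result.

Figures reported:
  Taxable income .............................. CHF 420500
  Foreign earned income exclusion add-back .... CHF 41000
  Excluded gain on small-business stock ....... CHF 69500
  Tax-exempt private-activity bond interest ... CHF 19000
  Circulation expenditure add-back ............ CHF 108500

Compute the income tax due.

CHF 163296

Supplementary minimum tax:
  Adjusted income: CHF 420500 + CHF 41000 + CHF 69500 + CHF 19000 + CHF 108500 = CHF 658500
  Exemption: CHF 92000 − 20% × (CHF 658500 − CHF 575000) = CHF 92000 − CHF 16700 = CHF 75300
  Base: CHF 658500 − CHF 75300 = CHF 583200
  CHF 583200 × 28% = CHF 163296

Standard income tax:
  CHF 145000 × 7% = CHF 10150
  CHF 127000 × 19% = CHF 24130
  CHF 148500 × 30% = CHF 44550
  → CHF 78830

CHF 163296 > CHF 78830, so the supplementary minimum tax is the binding amount.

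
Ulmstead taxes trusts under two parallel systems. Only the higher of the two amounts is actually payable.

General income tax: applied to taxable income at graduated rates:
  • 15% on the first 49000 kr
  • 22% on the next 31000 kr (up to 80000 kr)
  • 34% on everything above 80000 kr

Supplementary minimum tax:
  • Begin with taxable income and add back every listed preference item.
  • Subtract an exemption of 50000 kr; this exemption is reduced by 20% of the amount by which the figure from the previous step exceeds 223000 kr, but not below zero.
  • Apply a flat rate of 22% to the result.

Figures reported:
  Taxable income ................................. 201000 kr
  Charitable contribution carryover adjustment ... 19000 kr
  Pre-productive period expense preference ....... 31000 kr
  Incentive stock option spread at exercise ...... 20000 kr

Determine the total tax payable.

55310 kr

General income tax:
  49000 kr × 15% = 7350 kr
  31000 kr × 22% = 6820 kr
  121000 kr × 34% = 41140 kr
  → 55310 kr

Supplementary minimum tax:
  Adjusted income: 201000 kr + 19000 kr + 31000 kr + 20000 kr = 271000 kr
  Exemption: 50000 kr − 20% × (271000 kr − 223000 kr) = 50000 kr − 9600 kr = 40400 kr
  Base: 271000 kr − 40400 kr = 230600 kr
  230600 kr × 22% = 50732 kr

55310 kr > 50732 kr, so the general income tax governs.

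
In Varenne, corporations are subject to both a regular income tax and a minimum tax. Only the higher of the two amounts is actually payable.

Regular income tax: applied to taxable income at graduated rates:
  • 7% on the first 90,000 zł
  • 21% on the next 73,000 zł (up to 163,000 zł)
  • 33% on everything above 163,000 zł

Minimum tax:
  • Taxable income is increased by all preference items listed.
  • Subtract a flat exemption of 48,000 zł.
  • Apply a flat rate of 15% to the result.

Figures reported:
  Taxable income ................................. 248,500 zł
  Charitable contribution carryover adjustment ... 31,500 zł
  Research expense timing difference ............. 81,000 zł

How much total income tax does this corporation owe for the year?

49,845 zł

Regular income tax:
  90,000 zł × 7% = 6,300 zł
  73,000 zł × 21% = 15,330 zł
  85,500 zł × 33% = 28,215 zł
  → 49,845 zł

Minimum tax:
  Adjusted income: 248,500 zł + 31,500 zł + 81,000 zł = 361,000 zł
  Less exemption 48,000 zł → base 313,000 zł
  313,000 zł × 15% = 46,950 zł

49,845 zł > 46,950 zł, so the regular income tax governs.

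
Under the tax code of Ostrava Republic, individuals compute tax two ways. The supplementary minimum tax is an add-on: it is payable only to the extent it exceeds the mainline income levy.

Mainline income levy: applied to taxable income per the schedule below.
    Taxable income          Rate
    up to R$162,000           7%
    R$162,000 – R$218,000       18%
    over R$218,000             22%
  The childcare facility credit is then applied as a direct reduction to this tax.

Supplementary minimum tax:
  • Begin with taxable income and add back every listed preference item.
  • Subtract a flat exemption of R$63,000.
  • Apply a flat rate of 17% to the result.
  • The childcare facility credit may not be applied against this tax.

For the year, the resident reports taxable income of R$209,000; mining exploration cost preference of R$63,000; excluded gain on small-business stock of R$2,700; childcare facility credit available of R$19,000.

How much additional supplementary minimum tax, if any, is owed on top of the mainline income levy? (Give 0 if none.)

Supplementary minimum tax:
  Adjusted income: R$209,000 + R$63,000 + R$2,700 = R$274,700
  Less exemption R$63,000 → base R$211,700
  R$211,700 × 17% = R$35,989

Mainline income levy:
  R$162,000 × 7% = R$11,340
  R$47,000 × 18% = R$8,460
  → R$19,800
  Less childcare facility credit R$19,000 → R$800

Excess of supplementary minimum tax over mainline income levy: R$35,989 − R$800 = R$35,189.

R$35,189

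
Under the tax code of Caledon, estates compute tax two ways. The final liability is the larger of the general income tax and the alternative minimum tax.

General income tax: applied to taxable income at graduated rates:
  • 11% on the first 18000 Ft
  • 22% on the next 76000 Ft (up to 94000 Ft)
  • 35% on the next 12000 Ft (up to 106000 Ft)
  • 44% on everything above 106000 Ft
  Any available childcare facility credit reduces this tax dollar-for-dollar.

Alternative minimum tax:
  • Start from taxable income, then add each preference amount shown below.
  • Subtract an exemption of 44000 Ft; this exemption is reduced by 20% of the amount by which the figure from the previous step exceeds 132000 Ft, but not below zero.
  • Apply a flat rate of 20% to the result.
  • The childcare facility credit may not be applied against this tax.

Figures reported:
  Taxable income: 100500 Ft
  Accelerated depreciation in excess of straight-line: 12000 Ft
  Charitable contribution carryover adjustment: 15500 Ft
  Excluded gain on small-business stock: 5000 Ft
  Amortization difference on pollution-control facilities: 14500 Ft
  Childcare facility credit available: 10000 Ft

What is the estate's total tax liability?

General income tax:
  18000 Ft × 11% = 1980 Ft
  76000 Ft × 22% = 16720 Ft
  6500 Ft × 35% = 2275 Ft
  → 20975 Ft
  Less childcare facility credit 10000 Ft → 10975 Ft

Alternative minimum tax:
  Adjusted income: 100500 Ft + 12000 Ft + 15500 Ft + 5000 Ft + 14500 Ft = 147500 Ft
  Exemption: 44000 Ft − 20% × (147500 Ft − 132000 Ft) = 44000 Ft − 3100 Ft = 40900 Ft
  Base: 147500 Ft − 40900 Ft = 106600 Ft
  106600 Ft × 20% = 21320 Ft

21320 Ft > 10975 Ft, so the alternative minimum tax is the binding amount.

21320 Ft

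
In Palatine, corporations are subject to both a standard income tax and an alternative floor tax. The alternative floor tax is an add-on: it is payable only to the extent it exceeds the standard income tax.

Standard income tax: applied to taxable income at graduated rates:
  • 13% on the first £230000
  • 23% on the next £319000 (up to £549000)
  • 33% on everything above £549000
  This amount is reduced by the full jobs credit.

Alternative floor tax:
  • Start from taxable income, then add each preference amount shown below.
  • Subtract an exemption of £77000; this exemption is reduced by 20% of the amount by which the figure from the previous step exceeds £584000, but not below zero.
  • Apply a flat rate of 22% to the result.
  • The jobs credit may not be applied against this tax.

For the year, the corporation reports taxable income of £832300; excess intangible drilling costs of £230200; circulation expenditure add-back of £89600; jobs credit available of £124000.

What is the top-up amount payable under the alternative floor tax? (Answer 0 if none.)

£180703

Alternative floor tax:
  Adjusted income: £832300 + £230200 + £89600 = £1152100
  Exemption: 20% × (£1152100 − £584000) = £113620 ≥ £77000, so the exemption is fully phased out
  Base: £1152100 − £0 = £1152100
  £1152100 × 22% = £253462

Standard income tax:
  £230000 × 13% = £29900
  £319000 × 23% = £73370
  £283300 × 33% = £93489
  → £196759
  Less jobs credit £124000 → £72759

Excess of alternative floor tax over standard income tax: £253462 − £72759 = £180703.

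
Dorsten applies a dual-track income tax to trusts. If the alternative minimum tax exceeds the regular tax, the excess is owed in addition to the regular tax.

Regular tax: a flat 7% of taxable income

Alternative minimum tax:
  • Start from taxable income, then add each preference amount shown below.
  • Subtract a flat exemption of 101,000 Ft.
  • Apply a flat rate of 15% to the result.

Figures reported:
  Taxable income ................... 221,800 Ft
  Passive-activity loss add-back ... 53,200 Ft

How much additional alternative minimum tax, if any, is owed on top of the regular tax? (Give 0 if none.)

10,574 Ft

Alternative minimum tax:
  Adjusted income: 221,800 Ft + 53,200 Ft = 275,000 Ft
  Less exemption 101,000 Ft → base 174,000 Ft
  174,000 Ft × 15% = 26,100 Ft

Regular tax:
  221,800 Ft × 7% = 15,526 Ft

Excess of alternative minimum tax over regular tax: 26,100 Ft − 15,526 Ft = 10,574 Ft.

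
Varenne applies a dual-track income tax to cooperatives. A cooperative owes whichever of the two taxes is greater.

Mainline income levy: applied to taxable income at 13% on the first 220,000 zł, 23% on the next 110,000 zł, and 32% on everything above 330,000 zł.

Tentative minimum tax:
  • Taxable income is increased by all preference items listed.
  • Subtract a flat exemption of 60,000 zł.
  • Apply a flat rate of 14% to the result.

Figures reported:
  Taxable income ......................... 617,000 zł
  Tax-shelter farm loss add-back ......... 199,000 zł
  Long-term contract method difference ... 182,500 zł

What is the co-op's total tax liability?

Mainline income levy:
  220,000 zł × 13% = 28,600 zł
  110,000 zł × 23% = 25,300 zł
  287,000 zł × 32% = 91,840 zł
  → 145,740 zł

Tentative minimum tax:
  Adjusted income: 617,000 zł + 199,000 zł + 182,500 zł = 998,500 zł
  Less exemption 60,000 zł → base 938,500 zł
  938,500 zł × 14% = 131,390 zł

145,740 zł > 131,390 zł, so the mainline income levy governs.

145,740 zł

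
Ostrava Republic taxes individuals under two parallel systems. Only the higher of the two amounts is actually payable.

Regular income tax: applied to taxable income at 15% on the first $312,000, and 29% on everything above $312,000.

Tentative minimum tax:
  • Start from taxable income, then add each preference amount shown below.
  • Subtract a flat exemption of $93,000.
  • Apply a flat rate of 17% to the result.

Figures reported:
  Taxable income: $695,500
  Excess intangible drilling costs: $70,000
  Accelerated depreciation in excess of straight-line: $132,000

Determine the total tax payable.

$158,015

Tentative minimum tax:
  Adjusted income: $695,500 + $70,000 + $132,000 = $897,500
  Less exemption $93,000 → base $804,500
  $804,500 × 17% = $136,765

Regular income tax:
  $312,000 × 15% = $46,800
  $383,500 × 29% = $111,215
  → $158,015

$158,015 > $136,765, so the regular income tax governs.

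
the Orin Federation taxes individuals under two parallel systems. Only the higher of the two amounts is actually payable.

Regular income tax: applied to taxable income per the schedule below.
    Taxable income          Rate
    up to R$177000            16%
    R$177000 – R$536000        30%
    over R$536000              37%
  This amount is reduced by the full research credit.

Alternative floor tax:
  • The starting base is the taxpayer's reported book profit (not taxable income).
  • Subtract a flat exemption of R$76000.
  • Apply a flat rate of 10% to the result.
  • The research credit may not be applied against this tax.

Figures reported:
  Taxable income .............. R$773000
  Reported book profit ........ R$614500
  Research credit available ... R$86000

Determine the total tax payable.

Alternative floor tax:
  Base (reported book profit): R$614500
  Less exemption R$76000 → base R$538500
  R$538500 × 10% = R$53850

Regular income tax:
  R$177000 × 16% = R$28320
  R$359000 × 30% = R$107700
  R$237000 × 37% = R$87690
  → R$223710
  Less research credit R$86000 → R$137710

R$137710 > R$53850, so the regular income tax governs.

R$137710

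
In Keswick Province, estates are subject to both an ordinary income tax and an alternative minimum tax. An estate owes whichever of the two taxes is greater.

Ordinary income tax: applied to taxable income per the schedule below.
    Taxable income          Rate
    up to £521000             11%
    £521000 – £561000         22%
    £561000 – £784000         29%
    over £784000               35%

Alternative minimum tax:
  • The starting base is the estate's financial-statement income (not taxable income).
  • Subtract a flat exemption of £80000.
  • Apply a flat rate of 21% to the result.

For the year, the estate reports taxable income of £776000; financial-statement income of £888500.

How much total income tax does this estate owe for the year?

£169785

Alternative minimum tax:
  Base (financial-statement income): £888500
  Less exemption £80000 → base £808500
  £808500 × 21% = £169785

Ordinary income tax:
  £521000 × 11% = £57310
  £40000 × 22% = £8800
  £215000 × 29% = £62350
  → £128460

£169785 > £128460, so the alternative minimum tax is the binding amount.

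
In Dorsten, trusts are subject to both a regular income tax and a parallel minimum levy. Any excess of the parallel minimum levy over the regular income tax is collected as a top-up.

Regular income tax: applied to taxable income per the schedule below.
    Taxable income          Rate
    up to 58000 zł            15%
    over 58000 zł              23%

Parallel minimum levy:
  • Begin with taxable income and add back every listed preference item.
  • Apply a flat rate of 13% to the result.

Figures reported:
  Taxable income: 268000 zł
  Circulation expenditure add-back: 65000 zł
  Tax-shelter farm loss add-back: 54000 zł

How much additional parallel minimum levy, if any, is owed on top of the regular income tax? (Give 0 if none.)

Regular income tax:
  58000 zł × 15% = 8700 zł
  210000 zł × 23% = 48300 zł
  → 57000 zł

Parallel minimum levy:
  Adjusted income: 268000 zł + 65000 zł + 54000 zł = 387000 zł
  387000 zł × 13% = 50310 zł

50310 zł ≤ 57000 zł, so no add-on is due.

0 zł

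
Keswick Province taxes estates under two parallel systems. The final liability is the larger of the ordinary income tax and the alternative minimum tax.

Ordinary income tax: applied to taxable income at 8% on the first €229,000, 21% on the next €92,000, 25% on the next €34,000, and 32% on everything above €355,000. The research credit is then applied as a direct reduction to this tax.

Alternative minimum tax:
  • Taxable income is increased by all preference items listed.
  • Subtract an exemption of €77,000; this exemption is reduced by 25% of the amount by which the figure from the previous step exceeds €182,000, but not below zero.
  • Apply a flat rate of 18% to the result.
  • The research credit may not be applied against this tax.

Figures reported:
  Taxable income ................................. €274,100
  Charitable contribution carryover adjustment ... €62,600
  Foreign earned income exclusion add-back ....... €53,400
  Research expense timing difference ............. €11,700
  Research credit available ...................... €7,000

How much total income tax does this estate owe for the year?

€68,355

Alternative minimum tax:
  Adjusted income: €274,100 + €62,600 + €53,400 + €11,700 = €401,800
  Exemption: €77,000 − 25% × (€401,800 − €182,000) = €77,000 − €54,950 = €22,050
  Base: €401,800 − €22,050 = €379,750
  €379,750 × 18% = €68,355

Ordinary income tax:
  €229,000 × 8% = €18,320
  €45,100 × 21% = €9,471
  → €27,791
  Less research credit €7,000 → €20,791

€68,355 > €20,791, so the alternative minimum tax is the binding amount.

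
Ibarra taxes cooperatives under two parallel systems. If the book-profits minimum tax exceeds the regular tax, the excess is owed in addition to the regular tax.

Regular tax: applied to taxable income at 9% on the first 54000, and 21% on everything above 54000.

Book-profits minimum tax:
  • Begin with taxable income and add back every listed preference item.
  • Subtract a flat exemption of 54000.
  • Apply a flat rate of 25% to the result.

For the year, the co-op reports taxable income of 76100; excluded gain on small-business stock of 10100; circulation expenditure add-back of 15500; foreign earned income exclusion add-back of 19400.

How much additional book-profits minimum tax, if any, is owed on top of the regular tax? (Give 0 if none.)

Book-profits minimum tax:
  Adjusted income: 76100 + 10100 + 15500 + 19400 = 121100
  Less exemption 54000 → base 67100
  67100 × 25% = 16775

Regular tax:
  54000 × 9% = 4860
  22100 × 21% = 4641
  → 9501

Excess of book-profits minimum tax over regular tax: 16775 − 9501 = 7274.

7274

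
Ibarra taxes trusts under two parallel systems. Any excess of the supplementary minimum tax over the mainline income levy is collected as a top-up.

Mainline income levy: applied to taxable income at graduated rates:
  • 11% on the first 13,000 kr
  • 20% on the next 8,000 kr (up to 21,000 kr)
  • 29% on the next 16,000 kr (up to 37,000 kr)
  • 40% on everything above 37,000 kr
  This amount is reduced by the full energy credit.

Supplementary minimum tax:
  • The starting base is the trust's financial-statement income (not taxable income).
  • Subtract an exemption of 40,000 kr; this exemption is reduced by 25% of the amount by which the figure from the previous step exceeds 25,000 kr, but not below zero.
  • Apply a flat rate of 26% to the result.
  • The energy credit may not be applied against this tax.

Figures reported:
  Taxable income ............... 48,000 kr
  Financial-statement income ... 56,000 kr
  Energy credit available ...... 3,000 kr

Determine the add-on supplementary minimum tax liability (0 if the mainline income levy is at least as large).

0 kr

Mainline income levy:
  13,000 kr × 11% = 1,430 kr
  8,000 kr × 20% = 1,600 kr
  16,000 kr × 29% = 4,640 kr
  11,000 kr × 40% = 4,400 kr
  → 12,070 kr
  Less energy credit 3,000 kr → 9,070 kr

Supplementary minimum tax:
  Base (financial-statement income): 56,000 kr
  Exemption: 40,000 kr − 25% × (56,000 kr − 25,000 kr) = 40,000 kr − 7,750 kr = 32,250 kr
  Base: 56,000 kr − 32,250 kr = 23,750 kr
  23,750 kr × 26% = 6,175 kr

6,175 kr ≤ 9,070 kr, so no add-on is due.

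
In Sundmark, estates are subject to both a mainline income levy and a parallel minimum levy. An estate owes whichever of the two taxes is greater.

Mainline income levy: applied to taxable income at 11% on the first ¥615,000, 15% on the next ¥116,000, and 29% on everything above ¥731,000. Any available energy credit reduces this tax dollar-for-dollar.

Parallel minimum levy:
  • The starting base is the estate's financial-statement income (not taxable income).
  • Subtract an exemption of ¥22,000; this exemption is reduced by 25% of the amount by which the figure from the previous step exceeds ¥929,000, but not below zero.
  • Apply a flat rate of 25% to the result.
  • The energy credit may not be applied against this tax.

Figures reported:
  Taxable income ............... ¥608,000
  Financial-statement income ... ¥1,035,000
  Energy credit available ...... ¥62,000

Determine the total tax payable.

¥258,750

Mainline income levy:
  ¥608,000 × 11% = ¥66,880
  Less energy credit ¥62,000 → ¥4,880

Parallel minimum levy:
  Base (financial-statement income): ¥1,035,000
  Exemption: 25% × (¥1,035,000 − ¥929,000) = ¥26,500 ≥ ¥22,000, so the exemption is fully phased out
  Base: ¥1,035,000 − ¥0 = ¥1,035,000
  ¥1,035,000 × 25% = ¥258,750

¥258,750 > ¥4,880, so the parallel minimum levy is the binding amount.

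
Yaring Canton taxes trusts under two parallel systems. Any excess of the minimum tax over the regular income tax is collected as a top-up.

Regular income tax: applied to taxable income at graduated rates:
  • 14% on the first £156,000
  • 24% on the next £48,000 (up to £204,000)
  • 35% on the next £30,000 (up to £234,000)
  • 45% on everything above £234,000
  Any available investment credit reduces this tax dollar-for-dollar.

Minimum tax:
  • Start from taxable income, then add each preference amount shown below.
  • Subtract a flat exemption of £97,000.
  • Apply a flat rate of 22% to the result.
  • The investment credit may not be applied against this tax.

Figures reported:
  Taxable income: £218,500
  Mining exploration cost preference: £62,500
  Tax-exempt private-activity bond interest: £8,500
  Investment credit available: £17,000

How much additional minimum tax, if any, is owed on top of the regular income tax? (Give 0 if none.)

Regular income tax:
  £156,000 × 14% = £21,840
  £48,000 × 24% = £11,520
  £14,500 × 35% = £5,075
  → £38,435
  Less investment credit £17,000 → £21,435

Minimum tax:
  Adjusted income: £218,500 + £62,500 + £8,500 = £289,500
  Less exemption £97,000 → base £192,500
  £192,500 × 22% = £42,350

Excess of minimum tax over regular income tax: £42,350 − £21,435 = £20,915.

£20,915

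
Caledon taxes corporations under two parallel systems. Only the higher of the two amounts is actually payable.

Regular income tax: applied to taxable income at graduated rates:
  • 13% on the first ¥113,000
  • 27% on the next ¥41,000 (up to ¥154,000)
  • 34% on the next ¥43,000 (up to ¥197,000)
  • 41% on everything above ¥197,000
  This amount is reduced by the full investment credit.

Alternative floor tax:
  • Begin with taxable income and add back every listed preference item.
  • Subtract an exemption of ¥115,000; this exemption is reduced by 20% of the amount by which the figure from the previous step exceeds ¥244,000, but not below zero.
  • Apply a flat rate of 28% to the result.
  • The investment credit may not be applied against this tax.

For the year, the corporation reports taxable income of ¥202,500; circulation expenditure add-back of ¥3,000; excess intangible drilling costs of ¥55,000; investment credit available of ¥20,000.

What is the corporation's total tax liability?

¥41,664

Alternative floor tax:
  Adjusted income: ¥202,500 + ¥3,000 + ¥55,000 = ¥260,500
  Exemption: ¥115,000 − 20% × (¥260,500 − ¥244,000) = ¥115,000 − ¥3,300 = ¥111,700
  Base: ¥260,500 − ¥111,700 = ¥148,800
  ¥148,800 × 28% = ¥41,664

Regular income tax:
  ¥113,000 × 13% = ¥14,690
  ¥41,000 × 27% = ¥11,070
  ¥43,000 × 34% = ¥14,620
  ¥5,500 × 41% = ¥2,255
  → ¥42,635
  Less investment credit ¥20,000 → ¥22,635

¥41,664 > ¥22,635, so the alternative floor tax is the binding amount.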